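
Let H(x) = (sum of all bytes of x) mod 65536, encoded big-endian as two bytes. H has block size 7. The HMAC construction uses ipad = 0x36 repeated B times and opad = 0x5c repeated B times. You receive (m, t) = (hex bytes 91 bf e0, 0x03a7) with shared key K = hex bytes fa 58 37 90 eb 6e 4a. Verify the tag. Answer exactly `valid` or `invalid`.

valid

Key hex bytes fa 58 37 90 eb 6e 4a is exactly B = 7 bytes: K' = fa 58 37 90 eb 6e 4a.
K' ⊕ ipad = cc 6e 01 a6 dd 58 7c; K' ⊕ opad = a6 04 6b cc b7 32 16.
Inner hash: sum = 204+110+1+166+221+88+124+145+191+224 = 1474 → 05 c2.
Outer hash (recomputed tag): sum = 166+4+107+204+183+50+22+5+194 = 935 → 03 a7.
Recomputed tag = 03a7; claimed = 03a7 → match.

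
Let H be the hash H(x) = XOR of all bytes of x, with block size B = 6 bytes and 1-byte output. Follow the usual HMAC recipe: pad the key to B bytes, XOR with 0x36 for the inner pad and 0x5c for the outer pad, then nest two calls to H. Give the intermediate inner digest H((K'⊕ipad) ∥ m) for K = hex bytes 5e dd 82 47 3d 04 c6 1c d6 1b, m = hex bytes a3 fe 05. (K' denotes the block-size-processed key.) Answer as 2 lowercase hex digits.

30

Key hex bytes 5e dd 82 47 3d 04 c6 1c d6 1b is 10 bytes > B = 6, so hash it first: H(key) = 68, then zero-pad to 6 bytes: K' = 68 00 00 00 00 00.
K' ⊕ ipad = 5e 36 36 36 36 36.
Inner input = 5e 36 36 36 36 36 ∥ a3 fe 05.
Inner hash: XOR 5e⊕36⊕36⊕36⊕36⊕36⊕a3⊕fe⊕05 = 30.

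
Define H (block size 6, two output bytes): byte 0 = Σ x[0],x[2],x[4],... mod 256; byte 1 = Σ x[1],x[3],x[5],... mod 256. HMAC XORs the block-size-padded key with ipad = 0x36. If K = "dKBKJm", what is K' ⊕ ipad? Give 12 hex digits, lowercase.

Key "dKBKJm" = 64 4b 42 4b 4a 6d is exactly B = 6 bytes: K' = 64 4b 42 4b 4a 6d.
XOR each byte with 0x36: 64⊕36=52, 4b⊕36=7d, 42⊕36=74, 4b⊕36=7d, 4a⊕36=7c, 6d⊕36=5b.

527d747d7c5b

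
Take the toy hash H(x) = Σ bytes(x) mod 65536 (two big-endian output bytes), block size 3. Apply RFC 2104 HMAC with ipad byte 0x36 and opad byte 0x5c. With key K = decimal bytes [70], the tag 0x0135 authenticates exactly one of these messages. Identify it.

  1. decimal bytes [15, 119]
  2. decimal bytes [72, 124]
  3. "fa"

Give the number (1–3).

1

Key decimal bytes [70] = 46 is 1 byte ≤ B = 3; zero-pad to 3 bytes: K' = 46 00 00.
K' ⊕ ipad = 70 36 36; K' ⊕ opad = 1a 5c 5c.
m1: inner = H(70 36 36 0f 77) = 01 62; tag = H(1a 5c 5c 01 62) = 0135 ← matches
m2: inner = H(70 36 36 48 7c) = 01 a0; tag = H(1a 5c 5c 01 a0) = 0173
m3: inner = H(70 36 36 66 61) = 01 a3; tag = H(1a 5c 5c 01 a3) = 0176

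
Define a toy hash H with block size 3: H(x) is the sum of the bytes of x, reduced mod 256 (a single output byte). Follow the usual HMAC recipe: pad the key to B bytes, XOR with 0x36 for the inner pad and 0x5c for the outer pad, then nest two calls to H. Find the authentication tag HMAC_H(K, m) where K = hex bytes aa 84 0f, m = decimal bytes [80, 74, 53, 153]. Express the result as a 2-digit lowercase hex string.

Key hex bytes aa 84 0f is exactly B = 3 bytes: K' = aa 84 0f.
K' ⊕ ipad = 9c b2 39.  K' ⊕ opad = f6 d8 53.
Inner input = (K'⊕ipad) ∥ m = 9c b2 39 ∥ 50 4a 35 99.
Inner hash: sum = 156+178+57+80+74+53+153 = 751; mod 256 = 239 → ef.
Outer input = (K'⊕opad) ∥ inner = f6 d8 53 ∥ ef.
Outer hash (tag): sum = 246+216+83+239 = 784; mod 256 = 16 → 10.

10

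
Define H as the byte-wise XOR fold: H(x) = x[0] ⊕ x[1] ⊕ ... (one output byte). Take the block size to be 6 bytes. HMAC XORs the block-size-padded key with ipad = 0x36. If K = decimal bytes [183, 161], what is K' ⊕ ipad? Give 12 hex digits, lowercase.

819736363636

Key decimal bytes [183, 161] = b7 a1 is 2 bytes ≤ B = 6; zero-pad to 6 bytes: K' = b7 a1 00 00 00 00.
XOR each byte with 0x36: b7⊕36=81, a1⊕36=97, 00⊕36=36, 00⊕36=36, 00⊕36=36, 00⊕36=36.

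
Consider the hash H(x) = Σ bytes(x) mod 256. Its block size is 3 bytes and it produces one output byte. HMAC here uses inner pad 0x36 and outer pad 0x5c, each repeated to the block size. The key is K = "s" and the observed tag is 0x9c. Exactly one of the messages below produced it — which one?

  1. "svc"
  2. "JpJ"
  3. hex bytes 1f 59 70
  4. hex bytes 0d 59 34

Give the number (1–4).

Key "s" = 73 is 1 byte ≤ B = 3; zero-pad to 3 bytes: K' = 73 00 00.
K' ⊕ ipad = 45 36 36; K' ⊕ opad = 2f 5c 5c.
m1: inner = H(45 36 36 73 76 63) = fd; tag = H(2f 5c 5c fd) = e4
m2: inner = H(45 36 36 4a 70 4a) = b5; tag = H(2f 5c 5c b5) = 9c ← matches
m3: inner = H(45 36 36 1f 59 70) = 99; tag = H(2f 5c 5c 99) = 80
m4: inner = H(45 36 36 0d 59 34) = 4b; tag = H(2f 5c 5c 4b) = 32

2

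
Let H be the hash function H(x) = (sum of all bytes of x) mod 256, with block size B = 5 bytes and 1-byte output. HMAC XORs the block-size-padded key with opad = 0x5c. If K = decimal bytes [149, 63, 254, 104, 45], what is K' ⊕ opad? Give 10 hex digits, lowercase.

c963a23471

Key decimal bytes [149, 63, 254, 104, 45] = 95 3f fe 68 2d is exactly B = 5 bytes: K' = 95 3f fe 68 2d.
XOR each byte with 0x5c: 95⊕5c=c9, 3f⊕5c=63, fe⊕5c=a2, 68⊕5c=34, 2d⊕5c=71.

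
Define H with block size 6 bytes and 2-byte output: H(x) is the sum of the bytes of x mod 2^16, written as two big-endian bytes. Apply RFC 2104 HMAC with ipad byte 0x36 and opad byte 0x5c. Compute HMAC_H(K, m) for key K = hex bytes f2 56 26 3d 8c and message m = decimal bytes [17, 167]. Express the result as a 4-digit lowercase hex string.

Key hex bytes f2 56 26 3d 8c is 5 bytes ≤ B = 6; zero-pad to 6 bytes: K' = f2 56 26 3d 8c 00.
K' ⊕ ipad = c4 60 10 0b ba 36.  K' ⊕ opad = ae 0a 7a 61 d0 5c.
Inner input = (K'⊕ipad) ∥ m = c4 60 10 0b ba 36 ∥ 11 a7.
Inner hash: sum = 196+96+16+11+186+54+17+167 = 743 → 02 e7.
Outer input = (K'⊕opad) ∥ inner = ae 0a 7a 61 d0 5c ∥ 02 e7.
Outer hash (tag): sum = 174+10+122+97+208+92+2+231 = 936 → 03 a8.

03a8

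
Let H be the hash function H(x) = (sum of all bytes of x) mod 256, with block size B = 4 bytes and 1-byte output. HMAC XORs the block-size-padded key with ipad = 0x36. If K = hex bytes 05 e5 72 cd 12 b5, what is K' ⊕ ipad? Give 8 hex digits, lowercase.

c6363636

Key hex bytes 05 e5 72 cd 12 b5 is 6 bytes > B = 4, so hash it first: H(key) = f0, then zero-pad to 4 bytes: K' = f0 00 00 00.
XOR each byte with 0x36: f0⊕36=c6, 00⊕36=36, 00⊕36=36, 00⊕36=36.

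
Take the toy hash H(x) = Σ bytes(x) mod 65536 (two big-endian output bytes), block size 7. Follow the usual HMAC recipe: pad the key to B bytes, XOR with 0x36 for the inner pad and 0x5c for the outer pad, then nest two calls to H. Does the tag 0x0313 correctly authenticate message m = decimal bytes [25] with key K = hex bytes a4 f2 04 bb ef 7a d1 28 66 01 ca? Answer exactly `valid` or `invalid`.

valid

Key hex bytes a4 f2 04 bb ef 7a d1 28 66 01 ca is 11 bytes > B = 7, so hash it first: H(key) = 05 e8, then zero-pad to 7 bytes: K' = 05 e8 00 00 00 00 00.
K' ⊕ ipad = 33 de 36 36 36 36 36; K' ⊕ opad = 59 b4 5c 5c 5c 5c 5c.
Inner hash: sum = 51+222+54+54+54+54+54+25 = 568 → 02 38.
Outer hash (recomputed tag): sum = 89+180+92+92+92+92+92+2+56 = 787 → 03 13.
Recomputed tag = 0313; claimed = 0313 → match.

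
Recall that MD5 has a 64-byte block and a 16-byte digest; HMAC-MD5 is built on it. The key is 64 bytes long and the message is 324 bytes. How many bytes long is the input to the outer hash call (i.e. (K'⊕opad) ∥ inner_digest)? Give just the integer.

Key is 64 ≤ 64 bytes, zero-padded: |K'| = 64.
Outer input = (K'⊕opad) ∥ H(inner) → 64 + 16 = 80 bytes.

80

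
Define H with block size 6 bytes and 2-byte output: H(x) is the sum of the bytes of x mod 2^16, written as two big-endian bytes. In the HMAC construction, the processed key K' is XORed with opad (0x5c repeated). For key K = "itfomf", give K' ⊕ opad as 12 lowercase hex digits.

35283a33313a

Key "itfomf" = 69 74 66 6f 6d 66 is exactly B = 6 bytes: K' = 69 74 66 6f 6d 66.
XOR each byte with 0x5c: 69⊕5c=35, 74⊕5c=28, 66⊕5c=3a, 6f⊕5c=33, 6d⊕5c=31, 66⊕5c=3a.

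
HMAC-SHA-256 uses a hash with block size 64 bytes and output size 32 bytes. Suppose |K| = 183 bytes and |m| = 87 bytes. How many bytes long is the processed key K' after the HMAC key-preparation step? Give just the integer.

Key is 183 > 64 bytes, so it is hashed to 32 bytes then zero-padded to 64: |K'| = 64.

64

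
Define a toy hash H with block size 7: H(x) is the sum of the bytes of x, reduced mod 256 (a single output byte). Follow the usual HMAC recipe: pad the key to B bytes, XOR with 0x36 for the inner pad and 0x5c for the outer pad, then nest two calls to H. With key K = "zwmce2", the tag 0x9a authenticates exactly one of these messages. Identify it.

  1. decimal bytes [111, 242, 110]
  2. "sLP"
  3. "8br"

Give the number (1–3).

Key "zwmce2" = 7a 77 6d 63 65 32 is 6 bytes ≤ B = 7; zero-pad to 7 bytes: K' = 7a 77 6d 63 65 32 00.
K' ⊕ ipad = 4c 41 5b 55 53 04 36; K' ⊕ opad = 26 2b 31 3f 39 6e 5c.
m1: inner = H(4c 41 5b 55 53 04 36 6f f2 6e) = 99; tag = H(26 2b 31 3f 39 6e 5c 99) = 5d
m2: inner = H(4c 41 5b 55 53 04 36 73 4c 50) = d9; tag = H(26 2b 31 3f 39 6e 5c d9) = 9d
m3: inner = H(4c 41 5b 55 53 04 36 38 62 72) = d6; tag = H(26 2b 31 3f 39 6e 5c d6) = 9a ← matches

3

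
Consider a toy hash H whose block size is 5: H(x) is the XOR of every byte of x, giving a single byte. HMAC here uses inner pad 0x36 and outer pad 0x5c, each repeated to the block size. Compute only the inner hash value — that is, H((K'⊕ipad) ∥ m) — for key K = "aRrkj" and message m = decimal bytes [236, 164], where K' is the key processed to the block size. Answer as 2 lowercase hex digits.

3e

Key "aRrkj" = 61 52 72 6b 6a is exactly B = 5 bytes: K' = 61 52 72 6b 6a.
K' ⊕ ipad = 57 64 44 5d 5c.
Inner input = 57 64 44 5d 5c ∥ ec a4.
Inner hash: XOR 57⊕64⊕44⊕5d⊕5c⊕ec⊕a4 = 3e.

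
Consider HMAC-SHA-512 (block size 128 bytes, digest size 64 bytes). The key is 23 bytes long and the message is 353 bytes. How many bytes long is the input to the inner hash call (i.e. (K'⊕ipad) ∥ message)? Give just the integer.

481

Key is 23 ≤ 128 bytes, zero-padded: |K'| = 128.
Inner input = (K'⊕ipad) ∥ m → 128 + 353 = 481 bytes.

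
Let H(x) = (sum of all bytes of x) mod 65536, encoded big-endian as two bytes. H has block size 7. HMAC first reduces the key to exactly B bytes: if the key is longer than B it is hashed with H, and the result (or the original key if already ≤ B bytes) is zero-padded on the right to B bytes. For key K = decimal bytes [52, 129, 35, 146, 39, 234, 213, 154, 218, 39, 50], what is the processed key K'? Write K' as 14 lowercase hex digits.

051d0000000000

|K| = 11 > B = 7, so first hash the key.
H(K): sum = 52+129+35+146+39+234+213+154+218+39+50 = 1309 → 05 1d.
Zero-pad H(K) = 05 1d to 7 bytes: K' = 05 1d 00 00 00 00 00.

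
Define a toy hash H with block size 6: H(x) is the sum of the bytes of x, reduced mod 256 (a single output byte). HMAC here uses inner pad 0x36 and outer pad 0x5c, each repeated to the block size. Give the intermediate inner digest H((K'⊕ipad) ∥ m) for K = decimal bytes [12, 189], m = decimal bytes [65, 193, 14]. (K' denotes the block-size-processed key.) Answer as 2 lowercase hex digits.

ad

Key decimal bytes [12, 189] = 0c bd is 2 bytes ≤ B = 6; zero-pad to 6 bytes: K' = 0c bd 00 00 00 00.
K' ⊕ ipad = 3a 8b 36 36 36 36.
Inner input = 3a 8b 36 36 36 36 ∥ 41 c1 0e.
Inner hash: sum = 58+139+54+54+54+54+65+193+14 = 685; mod 256 = 173 → ad.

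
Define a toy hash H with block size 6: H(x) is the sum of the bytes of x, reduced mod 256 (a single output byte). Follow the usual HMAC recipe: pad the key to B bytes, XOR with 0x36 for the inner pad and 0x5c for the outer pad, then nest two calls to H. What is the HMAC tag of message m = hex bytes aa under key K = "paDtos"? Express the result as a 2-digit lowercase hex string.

Key "paDtos" = 70 61 44 74 6f 73 is exactly B = 6 bytes: K' = 70 61 44 74 6f 73.
K' ⊕ ipad = 46 57 72 42 59 45.  K' ⊕ opad = 2c 3d 18 28 33 2f.
Inner input = (K'⊕ipad) ∥ m = 46 57 72 42 59 45 ∥ aa.
Inner hash: sum = 70+87+114+66+89+69+170 = 665; mod 256 = 153 → 99.
Outer input = (K'⊕opad) ∥ inner = 2c 3d 18 28 33 2f ∥ 99.
Outer hash (tag): sum = 44+61+24+40+51+47+153 = 420; mod 256 = 164 → a4.

a4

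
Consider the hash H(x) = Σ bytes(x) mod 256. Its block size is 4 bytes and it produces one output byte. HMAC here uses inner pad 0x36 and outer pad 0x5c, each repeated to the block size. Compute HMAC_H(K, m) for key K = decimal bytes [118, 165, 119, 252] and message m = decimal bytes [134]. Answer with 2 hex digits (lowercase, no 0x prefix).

52

Key decimal bytes [118, 165, 119, 252] = 76 a5 77 fc is exactly B = 4 bytes: K' = 76 a5 77 fc.
K' ⊕ ipad = 40 93 41 ca.  K' ⊕ opad = 2a f9 2b a0.
Inner input = (K'⊕ipad) ∥ m = 40 93 41 ca ∥ 86.
Inner hash: sum = 64+147+65+202+134 = 612; mod 256 = 100 → 64.
Outer input = (K'⊕opad) ∥ inner = 2a f9 2b a0 ∥ 64.
Outer hash (tag): sum = 42+249+43+160+100 = 594; mod 256 = 82 → 52.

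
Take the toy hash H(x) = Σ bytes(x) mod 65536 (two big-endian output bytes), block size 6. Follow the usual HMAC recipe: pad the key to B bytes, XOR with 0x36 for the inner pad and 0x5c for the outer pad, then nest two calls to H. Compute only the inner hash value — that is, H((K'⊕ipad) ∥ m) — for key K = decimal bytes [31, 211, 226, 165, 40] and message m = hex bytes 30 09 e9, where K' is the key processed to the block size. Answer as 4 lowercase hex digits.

Key decimal bytes [31, 211, 226, 165, 40] = 1f d3 e2 a5 28 is 5 bytes ≤ B = 6; zero-pad to 6 bytes: K' = 1f d3 e2 a5 28 00.
K' ⊕ ipad = 29 e5 d4 93 1e 36.
Inner input = 29 e5 d4 93 1e 36 ∥ 30 09 e9.
Inner hash: sum = 41+229+212+147+30+54+48+9+233 = 1003 → 03 eb.

03eb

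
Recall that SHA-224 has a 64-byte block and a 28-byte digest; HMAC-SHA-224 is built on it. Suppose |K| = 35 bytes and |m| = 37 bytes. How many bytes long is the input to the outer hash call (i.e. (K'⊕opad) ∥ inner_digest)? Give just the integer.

Key is 35 ≤ 64 bytes, zero-padded: |K'| = 64.
Outer input = (K'⊕opad) ∥ H(inner) → 64 + 28 = 92 bytes.

92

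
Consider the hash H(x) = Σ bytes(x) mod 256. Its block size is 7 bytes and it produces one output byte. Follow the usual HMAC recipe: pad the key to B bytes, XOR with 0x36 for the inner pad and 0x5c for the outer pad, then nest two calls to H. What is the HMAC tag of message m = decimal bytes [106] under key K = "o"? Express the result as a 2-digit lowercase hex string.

Key "o" = 6f is 1 byte ≤ B = 7; zero-pad to 7 bytes: K' = 6f 00 00 00 00 00 00.
K' ⊕ ipad = 59 36 36 36 36 36 36.  K' ⊕ opad = 33 5c 5c 5c 5c 5c 5c.
Inner input = (K'⊕ipad) ∥ m = 59 36 36 36 36 36 36 ∥ 6a.
Inner hash: sum = 89+54+54+54+54+54+54+106 = 519; mod 256 = 7 → 07.
Outer input = (K'⊕opad) ∥ inner = 33 5c 5c 5c 5c 5c 5c ∥ 07.
Outer hash (tag): sum = 51+92+92+92+92+92+92+7 = 610; mod 256 = 98 → 62.

62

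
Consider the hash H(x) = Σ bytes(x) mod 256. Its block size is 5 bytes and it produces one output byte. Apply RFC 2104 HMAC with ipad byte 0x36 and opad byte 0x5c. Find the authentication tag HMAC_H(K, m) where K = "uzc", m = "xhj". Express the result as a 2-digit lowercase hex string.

Key "uzc" = 75 7a 63 is 3 bytes ≤ B = 5; zero-pad to 5 bytes: K' = 75 7a 63 00 00.
K' ⊕ ipad = 43 4c 55 36 36.  K' ⊕ opad = 29 26 3f 5c 5c.
Inner input = (K'⊕ipad) ∥ m = 43 4c 55 36 36 ∥ 78 68 6a.
Inner hash: sum = 67+76+85+54+54+120+104+106 = 666; mod 256 = 154 → 9a.
Outer input = (K'⊕opad) ∥ inner = 29 26 3f 5c 5c ∥ 9a.
Outer hash (tag): sum = 41+38+63+92+92+154 = 480; mod 256 = 224 → e0.

e0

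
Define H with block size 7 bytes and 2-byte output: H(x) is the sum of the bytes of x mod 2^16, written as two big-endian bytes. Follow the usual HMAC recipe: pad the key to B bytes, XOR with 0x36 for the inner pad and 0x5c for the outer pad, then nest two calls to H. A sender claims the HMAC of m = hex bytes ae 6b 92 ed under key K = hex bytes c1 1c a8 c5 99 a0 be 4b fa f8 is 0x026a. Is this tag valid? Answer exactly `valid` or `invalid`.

Key hex bytes c1 1c a8 c5 99 a0 be 4b fa f8 is 10 bytes > B = 7, so hash it first: H(key) = 06 7e, then zero-pad to 7 bytes: K' = 06 7e 00 00 00 00 00.
K' ⊕ ipad = 30 48 36 36 36 36 36; K' ⊕ opad = 5a 22 5c 5c 5c 5c 5c.
Inner hash: sum = 48+72+54+54+54+54+54+174+107+146+237 = 1054 → 04 1e.
Outer hash (recomputed tag): sum = 90+34+92+92+92+92+92+4+30 = 618 → 02 6a.
Recomputed tag = 026a; claimed = 026a → match.

valid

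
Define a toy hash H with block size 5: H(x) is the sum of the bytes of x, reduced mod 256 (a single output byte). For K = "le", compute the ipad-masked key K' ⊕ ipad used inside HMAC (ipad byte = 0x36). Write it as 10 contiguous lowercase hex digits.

5a53363636

Key "le" = 6c 65 is 2 bytes ≤ B = 5; zero-pad to 5 bytes: K' = 6c 65 00 00 00.
XOR each byte with 0x36: 6c⊕36=5a, 65⊕36=53, 00⊕36=36, 00⊕36=36, 00⊕36=36.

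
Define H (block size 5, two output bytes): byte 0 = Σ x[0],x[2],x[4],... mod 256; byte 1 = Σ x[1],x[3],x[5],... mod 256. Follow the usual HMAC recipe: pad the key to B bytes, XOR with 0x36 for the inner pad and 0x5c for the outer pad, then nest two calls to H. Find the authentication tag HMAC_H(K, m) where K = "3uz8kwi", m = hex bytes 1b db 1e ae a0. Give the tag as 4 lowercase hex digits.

Key "3uz8kwi" = 33 75 7a 38 6b 77 69 is 7 bytes > B = 5, so hash it first: H(key) = 81 24, then zero-pad to 5 bytes: K' = 81 24 00 00 00.
K' ⊕ ipad = b7 12 36 36 36.  K' ⊕ opad = dd 78 5c 5c 5c.
Inner input = (K'⊕ipad) ∥ m = b7 12 36 36 36 ∥ 1b db 1e ae a0.
Inner hash: even-index sum = 684 mod 256 = 172; odd-index sum = 289 mod 256 = 33 → ac 21.
Outer input = (K'⊕opad) ∥ inner = dd 78 5c 5c 5c ∥ ac 21.
Outer hash (tag): even-index sum = 438 mod 256 = 182; odd-index sum = 384 mod 256 = 128 → b6 80.

b680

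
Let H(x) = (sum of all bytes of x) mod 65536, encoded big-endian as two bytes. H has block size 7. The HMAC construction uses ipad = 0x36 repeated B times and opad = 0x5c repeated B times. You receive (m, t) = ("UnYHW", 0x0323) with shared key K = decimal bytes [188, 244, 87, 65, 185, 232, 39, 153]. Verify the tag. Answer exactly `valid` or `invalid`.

invalid

Key decimal bytes [188, 244, 87, 65, 185, 232, 39, 153] = bc f4 57 41 b9 e8 27 99 is 8 bytes > B = 7, so hash it first: H(key) = 04 a9, then zero-pad to 7 bytes: K' = 04 a9 00 00 00 00 00.
K' ⊕ ipad = 32 9f 36 36 36 36 36; K' ⊕ opad = 58 f5 5c 5c 5c 5c 5c.
Inner hash: sum = 50+159+54+54+54+54+54+85+110+89+72+87 = 922 → 03 9a.
Outer hash (recomputed tag): sum = 88+245+92+92+92+92+92+3+154 = 950 → 03 b6.
Recomputed tag = 03b6; claimed = 0323 → mismatch.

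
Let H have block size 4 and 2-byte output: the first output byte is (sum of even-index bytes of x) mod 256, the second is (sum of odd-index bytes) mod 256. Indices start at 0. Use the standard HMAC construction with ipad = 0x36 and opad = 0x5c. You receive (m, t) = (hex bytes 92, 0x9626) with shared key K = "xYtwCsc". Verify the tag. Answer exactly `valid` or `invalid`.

valid

Key "xYtwCsc" = 78 59 74 77 43 73 63 is 7 bytes > B = 4, so hash it first: H(key) = 92 43, then zero-pad to 4 bytes: K' = 92 43 00 00.
K' ⊕ ipad = a4 75 36 36; K' ⊕ opad = ce 1f 5c 5c.
Inner hash: even-index sum = 364 mod 256 = 108; odd-index sum = 171 mod 256 = 171 → 6c ab.
Outer hash (recomputed tag): even-index sum = 406 mod 256 = 150; odd-index sum = 294 mod 256 = 38 → 96 26.
Recomputed tag = 9626; claimed = 9626 → match.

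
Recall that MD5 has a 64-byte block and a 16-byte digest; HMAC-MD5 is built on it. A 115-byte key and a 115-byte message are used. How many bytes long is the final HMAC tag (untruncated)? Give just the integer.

The tag is one MD5 digest: 16 bytes.

16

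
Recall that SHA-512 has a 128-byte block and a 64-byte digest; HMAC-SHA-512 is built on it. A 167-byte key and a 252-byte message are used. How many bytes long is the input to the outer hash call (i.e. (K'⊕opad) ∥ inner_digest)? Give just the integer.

192

Key is 167 > 128 bytes, so it is hashed to 64 bytes then zero-padded to 128: |K'| = 128.
Outer input = (K'⊕opad) ∥ H(inner) → 128 + 64 = 192 bytes.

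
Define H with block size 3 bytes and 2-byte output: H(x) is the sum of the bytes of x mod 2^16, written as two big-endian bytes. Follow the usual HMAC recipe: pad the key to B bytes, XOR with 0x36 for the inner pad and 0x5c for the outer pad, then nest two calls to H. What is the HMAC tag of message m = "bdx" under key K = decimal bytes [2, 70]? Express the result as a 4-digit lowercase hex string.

Key decimal bytes [2, 70] = 02 46 is 2 bytes ≤ B = 3; zero-pad to 3 bytes: K' = 02 46 00.
K' ⊕ ipad = 34 70 36.  K' ⊕ opad = 5e 1a 5c.
Inner input = (K'⊕ipad) ∥ m = 34 70 36 ∥ 62 64 78.
Inner hash: sum = 52+112+54+98+100+120 = 536 → 02 18.
Outer input = (K'⊕opad) ∥ inner = 5e 1a 5c ∥ 02 18.
Outer hash (tag): sum = 94+26+92+2+24 = 238 → 00 ee.

00ee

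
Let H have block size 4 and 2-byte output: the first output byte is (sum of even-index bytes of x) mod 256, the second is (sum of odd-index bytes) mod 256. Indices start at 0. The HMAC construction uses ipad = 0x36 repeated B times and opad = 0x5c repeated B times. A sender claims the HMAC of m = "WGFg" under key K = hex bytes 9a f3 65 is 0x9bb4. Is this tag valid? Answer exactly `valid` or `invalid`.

valid

Key hex bytes 9a f3 65 is 3 bytes ≤ B = 4; zero-pad to 4 bytes: K' = 9a f3 65 00.
K' ⊕ ipad = ac c5 53 36; K' ⊕ opad = c6 af 39 5c.
Inner hash: even-index sum = 412 mod 256 = 156; odd-index sum = 425 mod 256 = 169 → 9c a9.
Outer hash (recomputed tag): even-index sum = 411 mod 256 = 155; odd-index sum = 436 mod 256 = 180 → 9b b4.
Recomputed tag = 9bb4; claimed = 9bb4 → match.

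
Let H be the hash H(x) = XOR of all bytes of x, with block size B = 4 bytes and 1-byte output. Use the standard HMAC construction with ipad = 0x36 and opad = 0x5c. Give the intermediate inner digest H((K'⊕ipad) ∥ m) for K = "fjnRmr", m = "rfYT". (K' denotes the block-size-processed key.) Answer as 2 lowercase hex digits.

Key "fjnRmr" = 66 6a 6e 52 6d 72 is 6 bytes > B = 4, so hash it first: H(key) = 2f, then zero-pad to 4 bytes: K' = 2f 00 00 00.
K' ⊕ ipad = 19 36 36 36.
Inner input = 19 36 36 36 ∥ 72 66 59 54.
Inner hash: XOR 19⊕36⊕36⊕36⊕72⊕66⊕59⊕54 = 36.

36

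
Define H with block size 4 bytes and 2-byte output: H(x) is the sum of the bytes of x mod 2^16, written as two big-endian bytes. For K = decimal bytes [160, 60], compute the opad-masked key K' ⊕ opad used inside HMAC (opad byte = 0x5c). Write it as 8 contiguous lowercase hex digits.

Key decimal bytes [160, 60] = a0 3c is 2 bytes ≤ B = 4; zero-pad to 4 bytes: K' = a0 3c 00 00.
XOR each byte with 0x5c: a0⊕5c=fc, 3c⊕5c=60, 00⊕5c=5c, 00⊕5c=5c.

fc605c5c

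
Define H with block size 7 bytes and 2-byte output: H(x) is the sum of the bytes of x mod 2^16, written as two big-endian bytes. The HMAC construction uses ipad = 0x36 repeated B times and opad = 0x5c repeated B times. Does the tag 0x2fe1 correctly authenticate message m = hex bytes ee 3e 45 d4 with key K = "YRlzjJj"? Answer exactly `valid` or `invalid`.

invalid

Key "YRlzjJj" = 59 52 6c 7a 6a 4a 6a is exactly B = 7 bytes: K' = 59 52 6c 7a 6a 4a 6a.
K' ⊕ ipad = 6f 64 5a 4c 5c 7c 5c; K' ⊕ opad = 05 0e 30 26 36 16 36.
Inner hash: sum = 111+100+90+76+92+124+92+238+62+69+212 = 1266 → 04 f2.
Outer hash (recomputed tag): sum = 5+14+48+38+54+22+54+4+242 = 481 → 01 e1.
Recomputed tag = 01e1; claimed = 2fe1 → mismatch.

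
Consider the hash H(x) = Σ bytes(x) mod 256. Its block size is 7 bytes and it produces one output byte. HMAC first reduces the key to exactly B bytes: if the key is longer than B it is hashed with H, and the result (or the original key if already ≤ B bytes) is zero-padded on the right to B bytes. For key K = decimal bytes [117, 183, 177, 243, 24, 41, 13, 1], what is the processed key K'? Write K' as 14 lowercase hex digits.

1f000000000000

|K| = 8 > B = 7, so first hash the key.
H(K): sum = 117+183+177+243+24+41+13+1 = 799; mod 256 = 31 → 1f.
Zero-pad H(K) = 1f to 7 bytes: K' = 1f 00 00 00 00 00 00.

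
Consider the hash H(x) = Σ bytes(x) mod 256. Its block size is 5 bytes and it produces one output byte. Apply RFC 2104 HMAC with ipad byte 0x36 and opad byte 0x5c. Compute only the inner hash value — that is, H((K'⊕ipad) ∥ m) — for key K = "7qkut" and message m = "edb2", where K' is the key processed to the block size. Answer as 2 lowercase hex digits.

Key "7qkut" = 37 71 6b 75 74 is exactly B = 5 bytes: K' = 37 71 6b 75 74.
K' ⊕ ipad = 01 47 5d 43 42.
Inner input = 01 47 5d 43 42 ∥ 65 64 62 32.
Inner hash: sum = 1+71+93+67+66+101+100+98+50 = 647; mod 256 = 135 → 87.

87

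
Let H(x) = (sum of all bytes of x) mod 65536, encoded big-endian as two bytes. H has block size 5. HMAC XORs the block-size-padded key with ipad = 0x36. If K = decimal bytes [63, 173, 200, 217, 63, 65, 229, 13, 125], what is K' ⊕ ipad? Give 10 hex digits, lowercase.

Key decimal bytes [63, 173, 200, 217, 63, 65, 229, 13, 125] = 3f ad c8 d9 3f 41 e5 0d 7d is 9 bytes > B = 5, so hash it first: H(key) = 04 7c, then zero-pad to 5 bytes: K' = 04 7c 00 00 00.
XOR each byte with 0x36: 04⊕36=32, 7c⊕36=4a, 00⊕36=36, 00⊕36=36, 00⊕36=36.

324a363636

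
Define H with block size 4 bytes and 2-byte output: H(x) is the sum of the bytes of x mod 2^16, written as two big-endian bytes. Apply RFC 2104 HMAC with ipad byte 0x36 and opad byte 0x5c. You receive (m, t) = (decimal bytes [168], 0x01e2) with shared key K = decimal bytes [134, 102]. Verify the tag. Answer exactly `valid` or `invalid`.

Key decimal bytes [134, 102] = 86 66 is 2 bytes ≤ B = 4; zero-pad to 4 bytes: K' = 86 66 00 00.
K' ⊕ ipad = b0 50 36 36; K' ⊕ opad = da 3a 5c 5c.
Inner hash: sum = 176+80+54+54+168 = 532 → 02 14.
Outer hash (recomputed tag): sum = 218+58+92+92+2+20 = 482 → 01 e2.
Recomputed tag = 01e2; claimed = 01e2 → match.

valid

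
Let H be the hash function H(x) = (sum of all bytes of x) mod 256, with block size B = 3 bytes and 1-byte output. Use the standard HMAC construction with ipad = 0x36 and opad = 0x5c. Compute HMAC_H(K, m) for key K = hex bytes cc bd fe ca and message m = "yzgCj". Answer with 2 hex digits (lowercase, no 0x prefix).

Key hex bytes cc bd fe ca is 4 bytes > B = 3, so hash it first: H(key) = 51, then zero-pad to 3 bytes: K' = 51 00 00.
K' ⊕ ipad = 67 36 36.  K' ⊕ opad = 0d 5c 5c.
Inner input = (K'⊕ipad) ∥ m = 67 36 36 ∥ 79 7a 67 43 6a.
Inner hash: sum = 103+54+54+121+122+103+67+106 = 730; mod 256 = 218 → da.
Outer input = (K'⊕opad) ∥ inner = 0d 5c 5c ∥ da.
Outer hash (tag): sum = 13+92+92+218 = 415; mod 256 = 159 → 9f.

9f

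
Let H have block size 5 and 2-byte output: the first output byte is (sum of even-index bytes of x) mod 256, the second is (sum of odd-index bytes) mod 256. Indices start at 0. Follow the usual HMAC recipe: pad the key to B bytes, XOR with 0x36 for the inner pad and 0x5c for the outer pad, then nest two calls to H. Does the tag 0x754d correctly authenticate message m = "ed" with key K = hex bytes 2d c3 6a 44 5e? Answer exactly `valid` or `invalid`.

invalid

Key hex bytes 2d c3 6a 44 5e is exactly B = 5 bytes: K' = 2d c3 6a 44 5e.
K' ⊕ ipad = 1b f5 5c 72 68; K' ⊕ opad = 71 9f 36 18 02.
Inner hash: even-index sum = 323 mod 256 = 67; odd-index sum = 460 mod 256 = 204 → 43 cc.
Outer hash (recomputed tag): even-index sum = 373 mod 256 = 117; odd-index sum = 250 mod 256 = 250 → 75 fa.
Recomputed tag = 75fa; claimed = 754d → mismatch.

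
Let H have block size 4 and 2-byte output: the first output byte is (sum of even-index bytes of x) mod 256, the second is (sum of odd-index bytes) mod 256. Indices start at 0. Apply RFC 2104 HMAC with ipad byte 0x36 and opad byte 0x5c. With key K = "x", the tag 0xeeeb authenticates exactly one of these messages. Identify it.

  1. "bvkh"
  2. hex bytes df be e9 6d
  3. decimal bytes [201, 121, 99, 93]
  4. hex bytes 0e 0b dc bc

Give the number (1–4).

Key "x" = 78 is 1 byte ≤ B = 4; zero-pad to 4 bytes: K' = 78 00 00 00.
K' ⊕ ipad = 4e 36 36 36; K' ⊕ opad = 24 5c 5c 5c.
m1: inner = H(4e 36 36 36 62 76 6b 68) = 51 4a; tag = H(24 5c 5c 5c 51 4a) = d102
m2: inner = H(4e 36 36 36 df be e9 6d) = 4c 97; tag = H(24 5c 5c 5c 4c 97) = cc4f
m3: inner = H(4e 36 36 36 c9 79 63 5d) = b0 42; tag = H(24 5c 5c 5c b0 42) = 30fa
m4: inner = H(4e 36 36 36 0e 0b dc bc) = 6e 33; tag = H(24 5c 5c 5c 6e 33) = eeeb ← matches

4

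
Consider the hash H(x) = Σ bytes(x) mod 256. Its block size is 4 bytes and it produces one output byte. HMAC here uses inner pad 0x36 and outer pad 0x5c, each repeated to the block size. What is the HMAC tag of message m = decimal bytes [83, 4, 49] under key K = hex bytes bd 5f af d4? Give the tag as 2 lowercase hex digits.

56

Key hex bytes bd 5f af d4 is exactly B = 4 bytes: K' = bd 5f af d4.
K' ⊕ ipad = 8b 69 99 e2.  K' ⊕ opad = e1 03 f3 88.
Inner input = (K'⊕ipad) ∥ m = 8b 69 99 e2 ∥ 53 04 31.
Inner hash: sum = 139+105+153+226+83+4+49 = 759; mod 256 = 247 → f7.
Outer input = (K'⊕opad) ∥ inner = e1 03 f3 88 ∥ f7.
Outer hash (tag): sum = 225+3+243+136+247 = 854; mod 256 = 86 → 56.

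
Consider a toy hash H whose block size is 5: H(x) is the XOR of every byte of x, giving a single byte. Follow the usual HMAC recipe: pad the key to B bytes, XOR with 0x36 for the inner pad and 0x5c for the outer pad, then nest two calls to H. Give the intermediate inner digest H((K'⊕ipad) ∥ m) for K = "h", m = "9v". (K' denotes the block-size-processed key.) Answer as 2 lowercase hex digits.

11

Key "h" = 68 is 1 byte ≤ B = 5; zero-pad to 5 bytes: K' = 68 00 00 00 00.
K' ⊕ ipad = 5e 36 36 36 36.
Inner input = 5e 36 36 36 36 ∥ 39 76.
Inner hash: XOR 5e⊕36⊕36⊕36⊕36⊕39⊕76 = 11.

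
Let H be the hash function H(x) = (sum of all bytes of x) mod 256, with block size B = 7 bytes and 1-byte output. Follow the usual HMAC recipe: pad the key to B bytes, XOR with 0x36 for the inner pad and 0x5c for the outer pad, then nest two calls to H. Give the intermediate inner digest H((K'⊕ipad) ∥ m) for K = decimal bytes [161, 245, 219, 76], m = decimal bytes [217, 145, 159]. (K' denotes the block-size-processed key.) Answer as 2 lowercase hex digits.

6c

Key decimal bytes [161, 245, 219, 76] = a1 f5 db 4c is 4 bytes ≤ B = 7; zero-pad to 7 bytes: K' = a1 f5 db 4c 00 00 00.
K' ⊕ ipad = 97 c3 ed 7a 36 36 36.
Inner input = 97 c3 ed 7a 36 36 36 ∥ d9 91 9f.
Inner hash: sum = 151+195+237+122+54+54+54+217+145+159 = 1388; mod 256 = 108 → 6c.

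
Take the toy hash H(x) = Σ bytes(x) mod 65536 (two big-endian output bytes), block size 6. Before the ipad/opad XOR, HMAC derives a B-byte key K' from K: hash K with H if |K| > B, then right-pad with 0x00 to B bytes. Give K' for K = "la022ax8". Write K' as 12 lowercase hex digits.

|K| = 8 > B = 6, so first hash the key.
H(K): sum = 108+97+48+50+50+97+120+56 = 626 → 02 72.
Zero-pad H(K) = 02 72 to 6 bytes: K' = 02 72 00 00 00 00.

027200000000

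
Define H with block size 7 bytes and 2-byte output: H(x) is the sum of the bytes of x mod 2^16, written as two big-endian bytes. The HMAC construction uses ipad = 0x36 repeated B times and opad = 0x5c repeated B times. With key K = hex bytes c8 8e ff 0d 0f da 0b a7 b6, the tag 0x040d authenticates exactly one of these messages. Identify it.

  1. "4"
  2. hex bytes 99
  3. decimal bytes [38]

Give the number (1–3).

1

Key hex bytes c8 8e ff 0d 0f da 0b a7 b6 is 9 bytes > B = 7, so hash it first: H(key) = 04 b3, then zero-pad to 7 bytes: K' = 04 b3 00 00 00 00 00.
K' ⊕ ipad = 32 85 36 36 36 36 36; K' ⊕ opad = 58 ef 5c 5c 5c 5c 5c.
m1: inner = H(32 85 36 36 36 36 36 34) = 01 f9; tag = H(58 ef 5c 5c 5c 5c 5c 01 f9) = 040d ← matches
m2: inner = H(32 85 36 36 36 36 36 99) = 02 5e; tag = H(58 ef 5c 5c 5c 5c 5c 02 5e) = 0373
m3: inner = H(32 85 36 36 36 36 36 26) = 01 eb; tag = H(58 ef 5c 5c 5c 5c 5c 01 eb) = 03ff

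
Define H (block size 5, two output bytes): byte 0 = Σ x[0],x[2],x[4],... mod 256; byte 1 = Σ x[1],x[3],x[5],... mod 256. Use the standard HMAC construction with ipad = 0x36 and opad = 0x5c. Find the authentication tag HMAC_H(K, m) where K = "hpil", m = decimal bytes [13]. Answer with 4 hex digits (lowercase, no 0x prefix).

724f

Key "hpil" = 68 70 69 6c is 4 bytes ≤ B = 5; zero-pad to 5 bytes: K' = 68 70 69 6c 00.
K' ⊕ ipad = 5e 46 5f 5a 36.  K' ⊕ opad = 34 2c 35 30 5c.
Inner input = (K'⊕ipad) ∥ m = 5e 46 5f 5a 36 ∥ 0d.
Inner hash: even-index sum = 243 mod 256 = 243; odd-index sum = 173 mod 256 = 173 → f3 ad.
Outer input = (K'⊕opad) ∥ inner = 34 2c 35 30 5c ∥ f3 ad.
Outer hash (tag): even-index sum = 370 mod 256 = 114; odd-index sum = 335 mod 256 = 79 → 72 4f.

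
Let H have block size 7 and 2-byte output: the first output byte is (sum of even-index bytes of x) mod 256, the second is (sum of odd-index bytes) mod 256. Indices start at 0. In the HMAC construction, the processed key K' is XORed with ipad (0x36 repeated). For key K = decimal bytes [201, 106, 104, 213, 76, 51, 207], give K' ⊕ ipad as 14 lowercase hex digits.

ff5c5ee37a05f9

Key decimal bytes [201, 106, 104, 213, 76, 51, 207] = c9 6a 68 d5 4c 33 cf is exactly B = 7 bytes: K' = c9 6a 68 d5 4c 33 cf.
XOR each byte with 0x36: c9⊕36=ff, 6a⊕36=5c, 68⊕36=5e, d5⊕36=e3, 4c⊕36=7a, 33⊕36=05, cf⊕36=f9.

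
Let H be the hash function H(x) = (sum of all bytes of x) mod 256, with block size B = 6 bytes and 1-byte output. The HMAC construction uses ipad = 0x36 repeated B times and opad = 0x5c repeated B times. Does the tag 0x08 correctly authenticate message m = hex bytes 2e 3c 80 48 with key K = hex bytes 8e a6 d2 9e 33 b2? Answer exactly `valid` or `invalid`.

Key hex bytes 8e a6 d2 9e 33 b2 is exactly B = 6 bytes: K' = 8e a6 d2 9e 33 b2.
K' ⊕ ipad = b8 90 e4 a8 05 84; K' ⊕ opad = d2 fa 8e c2 6f ee.
Inner hash: sum = 184+144+228+168+5+132+46+60+128+72 = 1167; mod 256 = 143 → 8f.
Outer hash (recomputed tag): sum = 210+250+142+194+111+238+143 = 1288; mod 256 = 8 → 08.
Recomputed tag = 08; claimed = 08 → match.

valid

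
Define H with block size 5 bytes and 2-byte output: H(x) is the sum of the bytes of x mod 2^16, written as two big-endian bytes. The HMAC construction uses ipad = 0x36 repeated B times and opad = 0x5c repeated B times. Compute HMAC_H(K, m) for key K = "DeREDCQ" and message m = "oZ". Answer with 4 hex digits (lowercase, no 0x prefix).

0284

Key "DeREDCQ" = 44 65 52 45 44 43 51 is 7 bytes > B = 5, so hash it first: H(key) = 02 18, then zero-pad to 5 bytes: K' = 02 18 00 00 00.
K' ⊕ ipad = 34 2e 36 36 36.  K' ⊕ opad = 5e 44 5c 5c 5c.
Inner input = (K'⊕ipad) ∥ m = 34 2e 36 36 36 ∥ 6f 5a.
Inner hash: sum = 52+46+54+54+54+111+90 = 461 → 01 cd.
Outer input = (K'⊕opad) ∥ inner = 5e 44 5c 5c 5c ∥ 01 cd.
Outer hash (tag): sum = 94+68+92+92+92+1+205 = 644 → 02 84.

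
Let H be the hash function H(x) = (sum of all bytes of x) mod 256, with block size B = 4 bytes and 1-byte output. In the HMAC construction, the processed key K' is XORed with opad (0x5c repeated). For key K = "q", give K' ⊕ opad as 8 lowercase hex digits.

2d5c5c5c

Key "q" = 71 is 1 byte ≤ B = 4; zero-pad to 4 bytes: K' = 71 00 00 00.
XOR each byte with 0x5c: 71⊕5c=2d, 00⊕5c=5c, 00⊕5c=5c, 00⊕5c=5c.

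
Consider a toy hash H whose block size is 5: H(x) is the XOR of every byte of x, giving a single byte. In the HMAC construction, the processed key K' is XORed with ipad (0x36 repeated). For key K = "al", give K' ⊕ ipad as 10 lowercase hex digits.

575a363636

Key "al" = 61 6c is 2 bytes ≤ B = 5; zero-pad to 5 bytes: K' = 61 6c 00 00 00.
XOR each byte with 0x36: 61⊕36=57, 6c⊕36=5a, 00⊕36=36, 00⊕36=36, 00⊕36=36.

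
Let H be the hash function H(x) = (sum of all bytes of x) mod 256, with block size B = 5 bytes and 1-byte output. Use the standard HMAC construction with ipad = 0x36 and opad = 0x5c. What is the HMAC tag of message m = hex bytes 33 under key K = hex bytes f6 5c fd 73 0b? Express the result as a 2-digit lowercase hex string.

7b

Key hex bytes f6 5c fd 73 0b is exactly B = 5 bytes: K' = f6 5c fd 73 0b.
K' ⊕ ipad = c0 6a cb 45 3d.  K' ⊕ opad = aa 00 a1 2f 57.
Inner input = (K'⊕ipad) ∥ m = c0 6a cb 45 3d ∥ 33.
Inner hash: sum = 192+106+203+69+61+51 = 682; mod 256 = 170 → aa.
Outer input = (K'⊕opad) ∥ inner = aa 00 a1 2f 57 ∥ aa.
Outer hash (tag): sum = 170+0+161+47+87+170 = 635; mod 256 = 123 → 7b.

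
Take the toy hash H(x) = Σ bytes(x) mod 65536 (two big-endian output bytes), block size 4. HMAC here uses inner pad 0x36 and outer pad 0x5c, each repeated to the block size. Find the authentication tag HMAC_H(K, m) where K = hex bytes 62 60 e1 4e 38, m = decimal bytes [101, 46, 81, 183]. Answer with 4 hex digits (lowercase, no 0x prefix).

Key hex bytes 62 60 e1 4e 38 is 5 bytes > B = 4, so hash it first: H(key) = 02 29, then zero-pad to 4 bytes: K' = 02 29 00 00.
K' ⊕ ipad = 34 1f 36 36.  K' ⊕ opad = 5e 75 5c 5c.
Inner input = (K'⊕ipad) ∥ m = 34 1f 36 36 ∥ 65 2e 51 b7.
Inner hash: sum = 52+31+54+54+101+46+81+183 = 602 → 02 5a.
Outer input = (K'⊕opad) ∥ inner = 5e 75 5c 5c ∥ 02 5a.
Outer hash (tag): sum = 94+117+92+92+2+90 = 487 → 01 e7.

01e7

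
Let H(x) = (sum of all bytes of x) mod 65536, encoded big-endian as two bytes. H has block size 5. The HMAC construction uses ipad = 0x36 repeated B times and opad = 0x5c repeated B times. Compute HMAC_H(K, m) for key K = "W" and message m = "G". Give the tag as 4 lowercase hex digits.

Key "W" = 57 is 1 byte ≤ B = 5; zero-pad to 5 bytes: K' = 57 00 00 00 00.
K' ⊕ ipad = 61 36 36 36 36.  K' ⊕ opad = 0b 5c 5c 5c 5c.
Inner input = (K'⊕ipad) ∥ m = 61 36 36 36 36 ∥ 47.
Inner hash: sum = 97+54+54+54+54+71 = 384 → 01 80.
Outer input = (K'⊕opad) ∥ inner = 0b 5c 5c 5c 5c ∥ 01 80.
Outer hash (tag): sum = 11+92+92+92+92+1+128 = 508 → 01 fc.

01fc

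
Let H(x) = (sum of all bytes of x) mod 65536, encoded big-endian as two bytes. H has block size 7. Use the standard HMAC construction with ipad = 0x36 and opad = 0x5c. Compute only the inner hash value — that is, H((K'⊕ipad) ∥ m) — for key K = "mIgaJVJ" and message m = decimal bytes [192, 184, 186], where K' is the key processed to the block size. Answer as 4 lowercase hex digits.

050c

Key "mIgaJVJ" = 6d 49 67 61 4a 56 4a is exactly B = 7 bytes: K' = 6d 49 67 61 4a 56 4a.
K' ⊕ ipad = 5b 7f 51 57 7c 60 7c.
Inner input = 5b 7f 51 57 7c 60 7c ∥ c0 b8 ba.
Inner hash: sum = 91+127+81+87+124+96+124+192+184+186 = 1292 → 05 0c.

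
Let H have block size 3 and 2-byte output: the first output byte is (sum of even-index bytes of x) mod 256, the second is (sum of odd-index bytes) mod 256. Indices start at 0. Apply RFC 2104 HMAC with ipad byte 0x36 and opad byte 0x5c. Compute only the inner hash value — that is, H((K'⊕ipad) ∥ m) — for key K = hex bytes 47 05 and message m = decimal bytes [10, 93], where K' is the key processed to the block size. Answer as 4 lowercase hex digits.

Key hex bytes 47 05 is 2 bytes ≤ B = 3; zero-pad to 3 bytes: K' = 47 05 00.
K' ⊕ ipad = 71 33 36.
Inner input = 71 33 36 ∥ 0a 5d.
Inner hash: even-index sum = 260 mod 256 = 4; odd-index sum = 61 mod 256 = 61 → 04 3d.

043d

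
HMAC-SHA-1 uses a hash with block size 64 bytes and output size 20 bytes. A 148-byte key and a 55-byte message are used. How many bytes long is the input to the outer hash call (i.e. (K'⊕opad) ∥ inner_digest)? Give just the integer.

84

Key is 148 > 64 bytes, so it is hashed to 20 bytes then zero-padded to 64: |K'| = 64.
Outer input = (K'⊕opad) ∥ H(inner) → 64 + 20 = 84 bytes.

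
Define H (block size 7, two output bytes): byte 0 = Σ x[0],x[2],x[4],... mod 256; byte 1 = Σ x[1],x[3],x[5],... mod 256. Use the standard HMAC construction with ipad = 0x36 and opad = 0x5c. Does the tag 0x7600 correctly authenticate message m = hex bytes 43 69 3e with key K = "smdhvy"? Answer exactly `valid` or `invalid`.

Key "smdhvy" = 73 6d 64 68 76 79 is 6 bytes ≤ B = 7; zero-pad to 7 bytes: K' = 73 6d 64 68 76 79 00.
K' ⊕ ipad = 45 5b 52 5e 40 4f 36; K' ⊕ opad = 2f 31 38 34 2a 25 5c.
Inner hash: even-index sum = 374 mod 256 = 118; odd-index sum = 393 mod 256 = 137 → 76 89.
Outer hash (recomputed tag): even-index sum = 374 mod 256 = 118; odd-index sum = 256 mod 256 = 0 → 76 00.
Recomputed tag = 7600; claimed = 7600 → match.

valid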